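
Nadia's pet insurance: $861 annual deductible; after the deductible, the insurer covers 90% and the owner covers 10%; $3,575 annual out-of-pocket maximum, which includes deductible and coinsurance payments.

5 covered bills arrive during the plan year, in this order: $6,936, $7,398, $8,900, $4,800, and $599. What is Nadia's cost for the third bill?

$890

Claim 1 ($6,936): $861 to deductible, leaving $6,075; owner's 10% is $607.50. Owner owes $1,468.50 (running OOP $1,468.50).
Claim 2 ($7,398): deductible met; 10% of $7,398 = $739.80. Owner owes $739.80 (running OOP $2,208.30).
Claim 3 ($8,900): deductible already satisfied, so owner's share is 10% × $8,900 = $890. Cost to owner: $890. OOP to date $3,098.30.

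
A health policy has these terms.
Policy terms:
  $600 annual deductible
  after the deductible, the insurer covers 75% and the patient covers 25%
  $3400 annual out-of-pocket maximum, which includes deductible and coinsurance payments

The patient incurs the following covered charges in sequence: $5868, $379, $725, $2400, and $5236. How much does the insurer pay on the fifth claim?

$4629

#1 ($5868): deductible takes $600, $5268 remains; 25% of $5268 = $1317. Cost to patient: $1917. OOP to date $1917. Insurer: $5868 − $1917 = $3951.
#2 ($379): deductible met; 25% of $379 = $94.75. Patient owes $94.75 (running OOP $2011.75). Plan pays $379 − $94.75 = $284.25.
#3 ($725): deductible already satisfied, so patient's share is 25% × $725 = $181.25. Cost to patient: $181.25. OOP to date $2193. Insurer: $725 − $181.25 = $543.75.
#4 ($2400): deductible already satisfied, so patient's share is 25% × $2400 = $600. Cost to patient: $600. OOP to date $2793. Insurer: $2400 − $600 = $1800.
#5 ($5236): deductible met; 25% of $5236 = $1309. That would push OOP to $4102, over the $3400 cap, so patient pays $3400 − $2793 = $607. Plan pays $5236 − $607 = $4629.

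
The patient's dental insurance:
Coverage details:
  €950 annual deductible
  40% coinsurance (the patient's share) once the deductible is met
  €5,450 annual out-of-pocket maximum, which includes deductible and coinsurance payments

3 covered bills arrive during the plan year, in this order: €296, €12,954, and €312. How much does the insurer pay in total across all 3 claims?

Bill 1, €296: entire amount goes to the deductible. Cost to patient: €296. OOP to date €296. Plan pays €296 − €296 = €0.
Bill 2, €12,954: deductible takes €654, €12,300 remains; coinsurance €12,300 × 40% = €4,920. Deductible plus coinsurance: €654 + €4,920 = €5,574. That would push OOP to €5,870, over the €5,450 cap, so patient pays €5,450 − €296 = €5,154. Plan pays €12,954 − €5,154 = €7,800.
Bill 3, €312: deductible met; 40% of €312 = €124.80. OOP would hit €5,574.80 > €5,450, so the cap limits the patient to €5,450 − €5,450 = €0. Insurer: €312 − €0 = €312.
Insurer total: €0 + €7,800 + €312 = €8,112.

€8,112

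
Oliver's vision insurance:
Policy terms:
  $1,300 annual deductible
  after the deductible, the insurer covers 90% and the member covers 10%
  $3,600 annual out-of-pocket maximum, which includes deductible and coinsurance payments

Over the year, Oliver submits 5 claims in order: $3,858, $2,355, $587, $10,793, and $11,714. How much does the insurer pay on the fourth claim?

#1 ($3,858): deductible takes $1,300, $2,558 remains; member's 10% is $255.80. Member pays $1,555.80; OOP now $1,555.80. Insurer: $3,858 − $1,555.80 = $2,302.20.
#2 ($2,355): deductible met; 10% of $2,355 = $235.50. Cost to member: $235.50. OOP to date $1,791.30. Plan pays $2,355 − $235.50 = $2,119.50.
#3 ($587): deductible met; 10% of $587 = $58.70. Member owes $58.70 (running OOP $1,850). Insurer: $587 − $58.70 = $528.30.
#4 ($10,793): deductible met; 10% of $10,793 = $1,079.30. Cost to member: $1,079.30. OOP to date $2,929.30. Insurer: $10,793 − $1,079.30 = $9,713.70.

$9,713.70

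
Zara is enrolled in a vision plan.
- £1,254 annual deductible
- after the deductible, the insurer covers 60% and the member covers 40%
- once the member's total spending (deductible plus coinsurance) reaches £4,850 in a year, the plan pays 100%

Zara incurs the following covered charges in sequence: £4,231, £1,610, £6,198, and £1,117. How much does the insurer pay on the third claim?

£4,436.80

Bill 1, £4,231: £1,254 to deductible, leaving £2,977; coinsurance £2,977 × 40% = £1,190.80. Cost to member: £2,444.80. OOP to date £2,444.80. Insurer: £4,231 − £2,444.80 = £1,786.20.
Bill 2, £1,610: deductible met; 40% of £1,610 = £644. Member pays £644; OOP now £3,088.80. Plan pays £1,610 − £644 = £966.
Bill 3, £6,198: 40% coinsurance on £6,198 = £2,479.20. Adding that to £3,088.80 gives £5,568, past the £4,850 cap; member pays only £4,850 − £3,088.80 = £1,761.20. Plan pays £6,198 − £1,761.20 = £4,436.80.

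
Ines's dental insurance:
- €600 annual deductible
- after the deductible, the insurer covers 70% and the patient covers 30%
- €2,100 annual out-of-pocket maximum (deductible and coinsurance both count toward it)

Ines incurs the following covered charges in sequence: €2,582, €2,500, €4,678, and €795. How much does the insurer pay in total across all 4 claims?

Bill 1, €2,582: €600 finishes the deductible; €1,982 goes to coinsurance; 30% of €1,982 = €594.60. Patient pays €1,194.60; OOP now €1,194.60. Insurer: €2,582 − €1,194.60 = €1,387.40.
Bill 2, €2,500: deductible already satisfied, so patient's share is 30% × €2,500 = €750. Cost to patient: €750. OOP to date €1,944.60. Plan pays €2,500 − €750 = €1,750.
Bill 3, €4,678: deductible already satisfied, so patient's share is 30% × €4,678 = €1,403.40. OOP would hit €3,348 > €2,100, so the cap limits the patient to €2,100 − €1,944.60 = €155.40. Plan pays €4,678 − €155.40 = €4,522.60.
Bill 4, €795: 30% coinsurance on €795 = €238.50. Adding that to €2,100 gives €2,338.50, past the €2,100 cap; patient pays only €2,100 − €2,100 = €0. Insurer: €795 − €0 = €795.
Insurer total: €1,387.40 + €1,750 + €4,522.60 + €795 = €8,455.

€8,455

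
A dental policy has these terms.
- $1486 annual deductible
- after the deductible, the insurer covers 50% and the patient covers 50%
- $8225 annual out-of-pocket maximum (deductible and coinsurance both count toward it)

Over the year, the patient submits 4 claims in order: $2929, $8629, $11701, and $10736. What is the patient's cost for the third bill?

Bill 1, $2929: $1486 finishes the deductible; $1443 goes to coinsurance; patient's 50% is $721.50. Cost to patient: $2207.50. OOP to date $2207.50.
Bill 2, $8629: 50% coinsurance on $8629 = $4314.50. Cost to patient: $4314.50. OOP to date $6522.
Bill 3, $11701: deductible met; 50% of $11701 = $5850.50. OOP would hit $12372.50 > $8225, so the cap limits the patient to $8225 − $6522 = $1703.

$1703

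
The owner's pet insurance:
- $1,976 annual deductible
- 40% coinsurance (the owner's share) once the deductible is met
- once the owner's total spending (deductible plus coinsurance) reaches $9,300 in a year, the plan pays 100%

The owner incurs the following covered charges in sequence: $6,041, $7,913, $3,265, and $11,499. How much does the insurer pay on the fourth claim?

Claim 1 ($6,041): deductible takes $1,976, $4,065 remains; owner's 40% is $1,626. Owner owes $3,602 (running OOP $3,602). Plan pays $6,041 − $3,602 = $2,439.
Claim 2 ($7,913): 40% coinsurance on $7,913 = $3,165.20. Owner pays $3,165.20; OOP now $6,767.20. Insurer: $7,913 − $3,165.20 = $4,747.80.
Claim 3 ($3,265): deductible met; 40% of $3,265 = $1,306. Owner pays $1,306; OOP now $8,073.20. Plan pays $3,265 − $1,306 = $1,959.
Claim 4 ($11,499): 40% coinsurance on $11,499 = $4,599.60. Adding that to $8,073.20 gives $12,672.80, past the $9,300 cap; owner pays only $9,300 − $8,073.20 = $1,226.80. Plan pays $11,499 − $1,226.80 = $10,272.20.

$10,272.20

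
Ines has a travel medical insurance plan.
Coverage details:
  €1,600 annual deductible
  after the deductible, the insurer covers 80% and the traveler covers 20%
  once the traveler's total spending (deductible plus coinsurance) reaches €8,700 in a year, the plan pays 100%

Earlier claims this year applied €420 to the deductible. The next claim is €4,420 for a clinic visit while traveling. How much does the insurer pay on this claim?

€2,592

Deductible still to meet: €1,600 − €420 = €1,180.
After the €1,180 deductible portion, €4,420 − €1,180 = €3,240 is subject to coinsurance.
Coinsurance: €3,240 × 20% = €648.
That puts the traveler's cost at €1,180 + €648 = €1,828 before any cap.
Year-to-date out-of-pocket becomes €420 + €1,828 = €2,248, still under the €8,700 maximum, so no cap applies.
Insurer pays the balance: €4,420 − €1,828 = €2,592.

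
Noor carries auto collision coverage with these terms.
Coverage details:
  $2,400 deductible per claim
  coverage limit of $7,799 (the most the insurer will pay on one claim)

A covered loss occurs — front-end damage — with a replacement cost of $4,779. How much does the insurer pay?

$2,379

Subtract the deductible: $4,779 − $2,400 = $2,379.
$2,379 is within the $7,799 limit, so the insurer pays $2,379.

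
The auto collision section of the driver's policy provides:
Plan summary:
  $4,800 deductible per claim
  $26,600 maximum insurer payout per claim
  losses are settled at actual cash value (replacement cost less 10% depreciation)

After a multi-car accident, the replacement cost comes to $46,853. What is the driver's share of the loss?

At 10% depreciation, ACV = $46,853 − $4,685.30 = $42,167.70.
Subtract the deductible: $42,167.70 − $4,800 = $37,367.70.
The $26,600 per-incident cap binds; insurer pays $26,600.
The driver bears the rest of the original loss: $46,853 − $26,600 = $20,253.

$20,253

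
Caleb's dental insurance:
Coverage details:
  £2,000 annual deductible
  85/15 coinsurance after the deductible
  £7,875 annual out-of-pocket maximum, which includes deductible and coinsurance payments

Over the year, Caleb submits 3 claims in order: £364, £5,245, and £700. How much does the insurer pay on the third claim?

£595

Bill 1, £364: fully absorbed by the deductible. Patient pays £364; OOP now £364. Plan pays £364 − £364 = £0.
Bill 2, £5,245: £1,636 finishes the deductible; £3,609 goes to coinsurance; 15% of £3,609 = £541.35. Cost to patient: £2,177.35. OOP to date £2,541.35. Insurer: £5,245 − £2,177.35 = £3,067.65.
Bill 3, £700: deductible met; 15% of £700 = £105. Cost to patient: £105. OOP to date £2,646.35. Plan pays £700 − £105 = £595.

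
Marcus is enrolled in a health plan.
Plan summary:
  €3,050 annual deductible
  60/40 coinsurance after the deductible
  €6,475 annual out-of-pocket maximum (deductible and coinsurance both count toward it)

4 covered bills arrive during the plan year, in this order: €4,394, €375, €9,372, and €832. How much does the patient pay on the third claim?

€2,737.40

#1 (€4,394): €3,050 to deductible, leaving €1,344; patient's 40% is €537.60. Patient pays €3,587.60; OOP now €3,587.60.
#2 (€375): deductible met; 40% of €375 = €150. Patient owes €150 (running OOP €3,737.60).
#3 (€9,372): 40% coinsurance on €9,372 = €3,748.80. OOP would hit €7,486.40 > €6,475, so the cap limits the patient to €6,475 − €3,737.60 = €2,737.40.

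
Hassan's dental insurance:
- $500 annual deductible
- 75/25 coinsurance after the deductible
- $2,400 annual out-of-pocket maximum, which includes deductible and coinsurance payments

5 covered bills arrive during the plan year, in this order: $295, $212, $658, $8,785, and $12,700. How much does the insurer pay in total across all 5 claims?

$20,250

Claim 1 ($295): entire amount goes to the deductible. Cost to patient: $295. OOP to date $295. Plan pays $295 − $295 = $0.
Claim 2 ($212): $205 to deductible, leaving $7; 25% of $7 = $1.75. Cost to patient: $206.75. OOP to date $501.75. Plan pays $212 − $206.75 = $5.25.
Claim 3 ($658): deductible met; 25% of $658 = $164.50. Patient pays $164.50; OOP now $666.25. Insurer: $658 − $164.50 = $493.50.
Claim 4 ($8,785): deductible already satisfied, so patient's share is 25% × $8,785 = $2,196.25. Adding that to $666.25 gives $2,862.50, past the $2,400 cap; patient pays only $2,400 − $666.25 = $1,733.75. Insurer: $8,785 − $1,733.75 = $7,051.25.
Claim 5 ($12,700): deductible met; 25% of $12,700 = $3,175. Adding that to $2,400 gives $5,575, past the $2,400 cap; patient pays only $2,400 − $2,400 = $0. Plan pays $12,700 − $0 = $12,700.
Insurer total = bills − patient's total = $22,650 − $2,400 = $20,250.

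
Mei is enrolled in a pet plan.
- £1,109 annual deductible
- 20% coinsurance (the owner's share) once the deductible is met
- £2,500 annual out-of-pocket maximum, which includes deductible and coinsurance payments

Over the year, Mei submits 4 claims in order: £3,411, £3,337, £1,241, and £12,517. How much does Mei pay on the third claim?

£248.20

Claim 1 — £3,411: deductible takes £1,109, £2,302 remains; coinsurance £2,302 × 20% = £460.40. Owner owes £1,569.40 (running OOP £1,569.40).
Claim 2 — £3,337: 20% coinsurance on £3,337 = £667.40. Cost to owner: £667.40. OOP to date £2,236.80.
Claim 3 — £1,241: deductible already satisfied, so owner's share is 20% × £1,241 = £248.20. Owner pays £248.20; OOP now £2,485.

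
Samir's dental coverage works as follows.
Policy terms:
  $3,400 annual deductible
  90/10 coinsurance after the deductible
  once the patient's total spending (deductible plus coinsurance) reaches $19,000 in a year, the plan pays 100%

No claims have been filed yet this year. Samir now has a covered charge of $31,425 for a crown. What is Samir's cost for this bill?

The full $3,400 deductible is still open; $3,400 of this bill applies to it.
The remaining $28,025 (= $31,425 − $3,400) moves to coinsurance.
Coinsurance: $28,025 × 10% = $2,802.50.
That puts the patient's cost at $3,400 + $2,802.50 = $6,202.50 before any cap.
Total out-of-pocket so far would be $0 + $6,202.50 = $6,202.50, below the $19,000 cap — no reduction.

$6,202.50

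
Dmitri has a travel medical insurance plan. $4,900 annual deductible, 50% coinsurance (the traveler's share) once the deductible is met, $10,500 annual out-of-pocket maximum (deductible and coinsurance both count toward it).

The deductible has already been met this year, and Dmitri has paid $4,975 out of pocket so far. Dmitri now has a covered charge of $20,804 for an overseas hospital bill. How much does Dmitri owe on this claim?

The deductible is already satisfied, so the full bill goes to coinsurance.
50% of $20,804 = $10,402 falls to the traveler.
Adding $10,402 to the $4,975 already spent would give $15,377, which exceeds the $10,500 cap; the traveler pays just $10,500 − $4,975 = $5,525.

$5,525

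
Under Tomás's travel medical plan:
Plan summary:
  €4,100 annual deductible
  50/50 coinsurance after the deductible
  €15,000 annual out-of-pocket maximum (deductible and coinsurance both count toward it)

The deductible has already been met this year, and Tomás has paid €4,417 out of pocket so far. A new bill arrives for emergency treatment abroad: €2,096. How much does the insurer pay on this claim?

€1,048

With the deductible met, the entire €2,096 is subject to coinsurance.
50% of €2,096 = €1,048 falls to the traveler.
Cumulative spending €4,417 + €1,048 = €5,465 stays under the €15,000 maximum.
The insurer covers the remainder: €2,096 − €1,048 = €1,048.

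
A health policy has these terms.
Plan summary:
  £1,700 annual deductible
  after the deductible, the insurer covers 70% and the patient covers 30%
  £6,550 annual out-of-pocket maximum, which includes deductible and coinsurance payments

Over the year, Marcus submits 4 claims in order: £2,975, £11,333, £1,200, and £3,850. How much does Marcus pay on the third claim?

£360

Bill 1, £2,975: £1,700 to deductible, leaving £1,275; 30% of £1,275 = £382.50. Patient owes £2,082.50 (running OOP £2,082.50).
Bill 2, £11,333: 30% coinsurance on £11,333 = £3,399.90. Patient pays £3,399.90; OOP now £5,482.40.
Bill 3, £1,200: 30% coinsurance on £1,200 = £360. Cost to patient: £360. OOP to date £5,842.40.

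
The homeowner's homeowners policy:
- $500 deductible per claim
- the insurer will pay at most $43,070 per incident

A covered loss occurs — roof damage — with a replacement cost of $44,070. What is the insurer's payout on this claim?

$43,070

After the deductible, $44,070 − $500 = $43,570 remains.
Since $43,570 > $43,070, the payout is capped at $43,070.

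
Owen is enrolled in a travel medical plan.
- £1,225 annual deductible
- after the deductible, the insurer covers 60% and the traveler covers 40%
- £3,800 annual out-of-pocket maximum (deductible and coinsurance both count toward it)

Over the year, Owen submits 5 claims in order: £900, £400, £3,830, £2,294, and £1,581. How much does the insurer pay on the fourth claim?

Bill 1, £900: all of it applies to the deductible. Traveler pays £900; OOP now £900. Insurer: £900 − £900 = £0.
Bill 2, £400: £325 to deductible, leaving £75; coinsurance £75 × 40% = £30. Cost to traveler: £355. OOP to date £1,255. Insurer: £400 − £355 = £45.
Bill 3, £3,830: deductible already satisfied, so traveler's share is 40% × £3,830 = £1,532. Cost to traveler: £1,532. OOP to date £2,787. Insurer: £3,830 − £1,532 = £2,298.
Bill 4, £2,294: deductible already satisfied, so traveler's share is 40% × £2,294 = £917.60. Traveler owes £917.60 (running OOP £3,704.60). Plan pays £2,294 − £917.60 = £1,376.40.

£1,376.40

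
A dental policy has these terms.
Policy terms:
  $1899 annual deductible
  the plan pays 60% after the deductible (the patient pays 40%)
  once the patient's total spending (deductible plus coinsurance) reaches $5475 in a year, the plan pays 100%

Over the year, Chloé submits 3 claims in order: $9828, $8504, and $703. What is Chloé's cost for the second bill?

$404.40

Bill 1, $9828: $1899 finishes the deductible; $7929 goes to coinsurance; 40% of $7929 = $3171.60. Cost to patient: $5070.60. OOP to date $5070.60.
Bill 2, $8504: deductible met; 40% of $8504 = $3401.60. Adding that to $5070.60 gives $8472.20, past the $5475 cap; patient pays only $5475 − $5070.60 = $404.40.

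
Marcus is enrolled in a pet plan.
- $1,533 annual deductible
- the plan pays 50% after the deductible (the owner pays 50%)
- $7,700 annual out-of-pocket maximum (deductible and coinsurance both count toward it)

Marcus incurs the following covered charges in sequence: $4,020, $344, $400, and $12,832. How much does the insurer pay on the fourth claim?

$8,280.50

Claim 1 ($4,020): deductible takes $1,533, $2,487 remains; owner's 50% is $1,243.50. Owner pays $2,776.50; OOP now $2,776.50. Insurer: $4,020 − $2,776.50 = $1,243.50.
Claim 2 ($344): 50% coinsurance on $344 = $172. Owner pays $172; OOP now $2,948.50. Plan pays $344 − $172 = $172.
Claim 3 ($400): 50% coinsurance on $400 = $200. Cost to owner: $200. OOP to date $3,148.50. Insurer: $400 − $200 = $200.
Claim 4 ($12,832): deductible already satisfied, so owner's share is 50% × $12,832 = $6,416. That would push OOP to $9,564.50, over the $7,700 cap, so owner pays $7,700 − $3,148.50 = $4,551.50. Insurer: $12,832 − $4,551.50 = $8,280.50.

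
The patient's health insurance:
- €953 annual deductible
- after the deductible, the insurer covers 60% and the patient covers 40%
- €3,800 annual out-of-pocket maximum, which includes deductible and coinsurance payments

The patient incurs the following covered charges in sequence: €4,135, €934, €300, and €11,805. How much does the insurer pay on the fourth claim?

€10,724.40

#1 (€4,135): deductible takes €953, €3,182 remains; patient's 40% is €1,272.80. Cost to patient: €2,225.80. OOP to date €2,225.80. Insurer: €4,135 − €2,225.80 = €1,909.20.
#2 (€934): deductible already satisfied, so patient's share is 40% × €934 = €373.60. Cost to patient: €373.60. OOP to date €2,599.40. Insurer: €934 − €373.60 = €560.40.
#3 (€300): 40% coinsurance on €300 = €120. Patient owes €120 (running OOP €2,719.40). Plan pays €300 − €120 = €180.
#4 (€11,805): deductible met; 40% of €11,805 = €4,722. That would push OOP to €7,441.40, over the €3,800 cap, so patient pays €3,800 − €2,719.40 = €1,080.60. Insurer: €11,805 − €1,080.60 = €10,724.40.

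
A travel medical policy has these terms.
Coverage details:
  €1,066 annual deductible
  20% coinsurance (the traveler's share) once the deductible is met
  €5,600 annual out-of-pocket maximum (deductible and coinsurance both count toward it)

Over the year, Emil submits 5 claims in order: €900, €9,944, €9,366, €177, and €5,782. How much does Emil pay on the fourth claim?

€35.40

Bill 1, €900: entire amount goes to the deductible. Traveler owes €900 (running OOP €900).
Bill 2, €9,944: €166 to deductible, leaving €9,778; traveler's 20% is €1,955.60. Traveler owes €2,121.60 (running OOP €3,021.60).
Bill 3, €9,366: deductible already satisfied, so traveler's share is 20% × €9,366 = €1,873.20. Traveler owes €1,873.20 (running OOP €4,894.80).
Bill 4, €177: deductible already satisfied, so traveler's share is 20% × €177 = €35.40. Traveler owes €35.40 (running OOP €4,930.20).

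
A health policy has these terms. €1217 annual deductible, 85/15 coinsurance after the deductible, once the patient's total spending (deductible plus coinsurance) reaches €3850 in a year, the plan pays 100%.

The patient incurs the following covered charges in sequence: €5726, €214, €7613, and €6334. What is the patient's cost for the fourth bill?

Bill 1, €5726: deductible takes €1217, €4509 remains; patient's 15% is €676.35. Patient owes €1893.35 (running OOP €1893.35).
Bill 2, €214: 15% coinsurance on €214 = €32.10. Patient owes €32.10 (running OOP €1925.45).
Bill 3, €7613: deductible met; 15% of €7613 = €1141.95. Patient pays €1141.95; OOP now €3067.40.
Bill 4, €6334: deductible met; 15% of €6334 = €950.10. That would push OOP to €4017.50, over the €3850 cap, so patient pays €3850 − €3067.40 = €782.60.

€782.60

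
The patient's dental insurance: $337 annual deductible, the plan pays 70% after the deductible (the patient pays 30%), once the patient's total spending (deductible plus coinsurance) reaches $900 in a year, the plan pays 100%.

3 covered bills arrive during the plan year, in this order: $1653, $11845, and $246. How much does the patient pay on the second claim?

#1 ($1653): deductible takes $337, $1316 remains; patient's 30% is $394.80. Patient owes $731.80 (running OOP $731.80).
#2 ($11845): deductible already satisfied, so patient's share is 30% × $11845 = $3553.50. Adding that to $731.80 gives $4285.30, past the $900 cap; patient pays only $900 − $731.80 = $168.20.

$168.20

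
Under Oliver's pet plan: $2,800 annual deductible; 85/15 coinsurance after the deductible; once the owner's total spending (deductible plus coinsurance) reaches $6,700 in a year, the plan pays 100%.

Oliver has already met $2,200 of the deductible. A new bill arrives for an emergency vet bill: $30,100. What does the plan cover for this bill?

$25,600

Deductible still to meet: $2,800 − $2,200 = $600.
After the $600 deductible portion, $30,100 − $600 = $29,500 is subject to coinsurance.
Coinsurance: $29,500 × 15% = $4,425.
Owner responsibility before any cap: $600 + $4,425 = $5,025.
That would bring total out-of-pocket to $7,225, past the $6,700 cap. The owner is capped at $6,700 − $2,200 = $4,500 on this claim.
The plan picks up $30,100 − $4,500 = $25,600.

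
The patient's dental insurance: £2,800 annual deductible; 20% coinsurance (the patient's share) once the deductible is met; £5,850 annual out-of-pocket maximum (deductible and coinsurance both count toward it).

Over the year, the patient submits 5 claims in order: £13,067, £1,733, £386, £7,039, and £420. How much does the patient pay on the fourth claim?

£572.80

#1 (£13,067): deductible takes £2,800, £10,267 remains; 20% of £10,267 = £2,053.40. Cost to patient: £4,853.40. OOP to date £4,853.40.
#2 (£1,733): deductible already satisfied, so patient's share is 20% × £1,733 = £346.60. Patient owes £346.60 (running OOP £5,200).
#3 (£386): 20% coinsurance on £386 = £77.20. Patient owes £77.20 (running OOP £5,277.20).
#4 (£7,039): 20% coinsurance on £7,039 = £1,407.80. That would push OOP to £6,685, over the £5,850 cap, so patient pays £5,850 − £5,277.20 = £572.80.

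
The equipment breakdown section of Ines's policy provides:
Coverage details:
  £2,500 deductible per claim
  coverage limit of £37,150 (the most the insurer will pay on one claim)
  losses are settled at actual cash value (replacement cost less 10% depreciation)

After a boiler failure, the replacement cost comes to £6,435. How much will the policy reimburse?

£3,291.50

At 10% depreciation, ACV = £6,435 − £643.50 = £5,791.50.
Less the £2,500 deductible: £5,791.50 − £2,500 = £3,291.50.
£3,291.50 ≤ £37,150, so the limit doesn't bind; insurer pays £3,291.50.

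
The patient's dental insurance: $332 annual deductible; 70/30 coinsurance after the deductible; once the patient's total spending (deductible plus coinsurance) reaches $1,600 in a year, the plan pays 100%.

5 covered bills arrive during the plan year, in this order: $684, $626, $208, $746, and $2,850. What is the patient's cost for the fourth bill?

Bill 1, $684: deductible takes $332, $352 remains; coinsurance $352 × 30% = $105.60. Patient pays $437.60; OOP now $437.60.
Bill 2, $626: deductible met; 30% of $626 = $187.80. Cost to patient: $187.80. OOP to date $625.40.
Bill 3, $208: 30% coinsurance on $208 = $62.40. Patient owes $62.40 (running OOP $687.80).
Bill 4, $746: deductible already satisfied, so patient's share is 30% × $746 = $223.80. Patient pays $223.80; OOP now $911.60.

$223.80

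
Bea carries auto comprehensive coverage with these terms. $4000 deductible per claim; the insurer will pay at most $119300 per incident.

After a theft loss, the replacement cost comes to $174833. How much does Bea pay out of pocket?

$55533

After the deductible, $174833 − $4000 = $170833 remains.
Since $170833 > $119300, the payout is capped at $119300.
Policyholder's share is the uncovered remainder: $174833 − $119300 = $55533.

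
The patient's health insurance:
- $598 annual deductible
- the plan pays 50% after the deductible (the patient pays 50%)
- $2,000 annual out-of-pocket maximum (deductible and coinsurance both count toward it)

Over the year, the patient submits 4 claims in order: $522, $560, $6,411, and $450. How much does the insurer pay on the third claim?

Bill 1, $522: all of it applies to the deductible. Patient pays $522; OOP now $522. Plan pays $522 − $522 = $0.
Bill 2, $560: deductible takes $76, $484 remains; patient's 50% is $242. Patient owes $318 (running OOP $840). Insurer: $560 − $318 = $242.
Bill 3, $6,411: 50% coinsurance on $6,411 = $3,205.50. OOP would hit $4,045.50 > $2,000, so the cap limits the patient to $2,000 − $840 = $1,160. Insurer: $6,411 − $1,160 = $5,251.

$5,251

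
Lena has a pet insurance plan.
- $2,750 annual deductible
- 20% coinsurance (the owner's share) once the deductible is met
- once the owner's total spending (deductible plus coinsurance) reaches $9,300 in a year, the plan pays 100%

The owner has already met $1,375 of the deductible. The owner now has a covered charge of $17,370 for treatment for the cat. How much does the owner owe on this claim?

$1,375 of the $2,750 deductible is already met, leaving $1,375.
The remaining $15,995 (= $17,370 − $1,375) moves to coinsurance.
Coinsurance: $15,995 × 20% = $3,199.
Owner responsibility before any cap: $1,375 + $3,199 = $4,574.
Cumulative spending $1,375 + $4,574 = $5,949 stays under the $9,300 maximum.

$4,574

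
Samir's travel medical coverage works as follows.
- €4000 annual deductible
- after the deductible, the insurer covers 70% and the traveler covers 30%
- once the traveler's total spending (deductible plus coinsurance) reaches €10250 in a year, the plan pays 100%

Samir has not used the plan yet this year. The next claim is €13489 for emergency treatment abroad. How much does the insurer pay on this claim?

€6642.30

Deductible not yet touched, so the first €4000 of the bill goes to the deductible.
After the €4000 deductible portion, €13489 − €4000 = €9489 is subject to coinsurance.
Coinsurance: €9489 × 30% = €2846.70.
So the traveler owes €4000 + €2846.70 = €6846.70 before any cap.
Cumulative spending €0 + €6846.70 = €6846.70 stays under the €10250 maximum.
The plan picks up €13489 − €6846.70 = €6642.30.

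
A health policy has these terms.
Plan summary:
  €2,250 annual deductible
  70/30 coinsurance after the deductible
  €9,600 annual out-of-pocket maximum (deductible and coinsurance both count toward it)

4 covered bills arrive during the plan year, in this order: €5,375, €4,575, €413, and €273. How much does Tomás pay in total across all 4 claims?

Bill 1, €5,375: deductible takes €2,250, €3,125 remains; coinsurance €3,125 × 30% = €937.50. Cost to patient: €3,187.50. OOP to date €3,187.50.
Bill 2, €4,575: 30% coinsurance on €4,575 = €1,372.50. Patient owes €1,372.50 (running OOP €4,560).
Bill 3, €413: deductible met; 30% of €413 = €123.90. Patient pays €123.90; OOP now €4,683.90.
Bill 4, €273: 30% coinsurance on €273 = €81.90. Patient pays €81.90; OOP now €4,765.80.
Summing the patient's payments: €3,187.50 + €1,372.50 + €123.90 + €81.90 = €4,765.80.

€4,765.80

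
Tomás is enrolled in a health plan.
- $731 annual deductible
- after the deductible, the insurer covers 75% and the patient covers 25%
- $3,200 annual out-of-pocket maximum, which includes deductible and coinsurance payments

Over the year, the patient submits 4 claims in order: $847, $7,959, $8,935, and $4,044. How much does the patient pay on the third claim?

$450.25

#1 ($847): $731 to deductible, leaving $116; patient's 25% is $29. Cost to patient: $760. OOP to date $760.
#2 ($7,959): 25% coinsurance on $7,959 = $1,989.75. Patient pays $1,989.75; OOP now $2,749.75.
#3 ($8,935): deductible already satisfied, so patient's share is 25% × $8,935 = $2,233.75. OOP would hit $4,983.50 > $3,200, so the cap limits the patient to $3,200 − $2,749.75 = $450.25.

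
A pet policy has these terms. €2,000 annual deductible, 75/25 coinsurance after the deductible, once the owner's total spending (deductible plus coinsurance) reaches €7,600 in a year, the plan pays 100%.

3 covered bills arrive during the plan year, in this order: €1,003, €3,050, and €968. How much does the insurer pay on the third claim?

€726

Claim 1 — €1,003: entire amount goes to the deductible. Owner owes €1,003 (running OOP €1,003). Plan pays €1,003 − €1,003 = €0.
Claim 2 — €3,050: €997 to deductible, leaving €2,053; coinsurance €2,053 × 25% = €513.25. Cost to owner: €1,510.25. OOP to date €2,513.25. Insurer: €3,050 − €1,510.25 = €1,539.75.
Claim 3 — €968: deductible already satisfied, so owner's share is 25% × €968 = €242. Cost to owner: €242. OOP to date €2,755.25. Insurer: €968 − €242 = €726.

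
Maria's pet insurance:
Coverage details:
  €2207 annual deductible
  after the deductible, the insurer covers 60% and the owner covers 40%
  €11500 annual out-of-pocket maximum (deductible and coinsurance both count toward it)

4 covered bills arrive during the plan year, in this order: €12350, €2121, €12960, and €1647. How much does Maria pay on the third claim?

Claim 1 — €12350: deductible takes €2207, €10143 remains; owner's 40% is €4057.20. Owner pays €6264.20; OOP now €6264.20.
Claim 2 — €2121: 40% coinsurance on €2121 = €848.40. Owner owes €848.40 (running OOP €7112.60).
Claim 3 — €12960: deductible met; 40% of €12960 = €5184. Adding that to €7112.60 gives €12296.60, past the €11500 cap; owner pays only €11500 − €7112.60 = €4387.40.

€4387.40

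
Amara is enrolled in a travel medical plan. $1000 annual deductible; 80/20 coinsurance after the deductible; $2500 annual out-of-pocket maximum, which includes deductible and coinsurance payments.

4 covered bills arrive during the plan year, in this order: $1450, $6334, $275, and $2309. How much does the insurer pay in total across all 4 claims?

Claim 1 — $1450: $1000 to deductible, leaving $450; traveler's 20% is $90. Cost to traveler: $1090. OOP to date $1090. Plan pays $1450 − $1090 = $360.
Claim 2 — $6334: 20% coinsurance on $6334 = $1266.80. Cost to traveler: $1266.80. OOP to date $2356.80. Plan pays $6334 − $1266.80 = $5067.20.
Claim 3 — $275: deductible already satisfied, so traveler's share is 20% × $275 = $55. Cost to traveler: $55. OOP to date $2411.80. Insurer: $275 − $55 = $220.
Claim 4 — $2309: 20% coinsurance on $2309 = $461.80. That would push OOP to $2873.60, over the $2500 cap, so traveler pays $2500 − $2411.80 = $88.20. Plan pays $2309 − $88.20 = $2220.80.
Insurer total: $360 + $5067.20 + $220 + $2220.80 = $7868.

$7868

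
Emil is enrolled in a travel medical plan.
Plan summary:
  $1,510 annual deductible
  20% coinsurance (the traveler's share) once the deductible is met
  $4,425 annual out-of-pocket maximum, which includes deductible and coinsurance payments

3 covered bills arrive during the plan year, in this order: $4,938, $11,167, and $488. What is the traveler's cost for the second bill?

$2,229.40

Claim 1 — $4,938: deductible takes $1,510, $3,428 remains; 20% of $3,428 = $685.60. Cost to traveler: $2,195.60. OOP to date $2,195.60.
Claim 2 — $11,167: deductible already satisfied, so traveler's share is 20% × $11,167 = $2,233.40. OOP would hit $4,429 > $4,425, so the cap limits the traveler to $4,425 − $2,195.60 = $2,229.40.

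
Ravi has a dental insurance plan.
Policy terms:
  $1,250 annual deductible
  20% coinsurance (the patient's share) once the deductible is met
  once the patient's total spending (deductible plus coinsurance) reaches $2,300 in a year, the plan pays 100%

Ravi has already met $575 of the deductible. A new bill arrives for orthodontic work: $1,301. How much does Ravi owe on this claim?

Remaining deductible: $1,250 − $575 = $675.
That leaves $1,301 − $675 = $626 for coinsurance.
Coinsurance: $626 × 20% = $125.20.
So the patient owes $675 + $125.20 = $800.20 before any cap.
Total out-of-pocket so far would be $575 + $800.20 = $1,375.20, below the $2,300 cap — no reduction.

$800.20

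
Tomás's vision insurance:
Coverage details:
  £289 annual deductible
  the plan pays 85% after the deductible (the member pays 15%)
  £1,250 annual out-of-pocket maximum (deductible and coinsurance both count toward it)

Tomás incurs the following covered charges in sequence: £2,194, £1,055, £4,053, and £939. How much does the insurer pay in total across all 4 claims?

Bill 1, £2,194: £289 finishes the deductible; £1,905 goes to coinsurance; 15% of £1,905 = £285.75. Member pays £574.75; OOP now £574.75. Plan pays £2,194 − £574.75 = £1,619.25.
Bill 2, £1,055: 15% coinsurance on £1,055 = £158.25. Member pays £158.25; OOP now £733. Insurer: £1,055 − £158.25 = £896.75.
Bill 3, £4,053: deductible met; 15% of £4,053 = £607.95. OOP would hit £1,340.95 > £1,250, so the cap limits the member to £1,250 − £733 = £517. Plan pays £4,053 − £517 = £3,536.
Bill 4, £939: 15% coinsurance on £939 = £140.85. That would push OOP to £1,390.85, over the £1,250 cap, so member pays £1,250 − £1,250 = £0. Insurer: £939 − £0 = £939.
Insurer total = bills − member's total = £8,241 − £1,250 = £6,991.

£6,991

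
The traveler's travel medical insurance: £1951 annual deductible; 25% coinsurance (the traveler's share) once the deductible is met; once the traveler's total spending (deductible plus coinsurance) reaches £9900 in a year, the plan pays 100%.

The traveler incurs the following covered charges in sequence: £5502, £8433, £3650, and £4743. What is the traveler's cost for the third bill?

£912.50

Claim 1 (£5502): deductible takes £1951, £3551 remains; coinsurance £3551 × 25% = £887.75. Traveler owes £2838.75 (running OOP £2838.75).
Claim 2 (£8433): deductible met; 25% of £8433 = £2108.25. Traveler pays £2108.25; OOP now £4947.
Claim 3 (£3650): deductible met; 25% of £3650 = £912.50. Traveler pays £912.50; OOP now £5859.50.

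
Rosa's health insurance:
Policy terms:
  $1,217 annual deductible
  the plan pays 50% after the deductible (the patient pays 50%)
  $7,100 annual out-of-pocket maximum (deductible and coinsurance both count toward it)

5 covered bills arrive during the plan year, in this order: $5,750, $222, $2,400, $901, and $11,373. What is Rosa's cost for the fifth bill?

#1 ($5,750): $1,217 finishes the deductible; $4,533 goes to coinsurance; coinsurance $4,533 × 50% = $2,266.50. Cost to patient: $3,483.50. OOP to date $3,483.50.
#2 ($222): deductible met; 50% of $222 = $111. Patient owes $111 (running OOP $3,594.50).
#3 ($2,400): deductible met; 50% of $2,400 = $1,200. Patient owes $1,200 (running OOP $4,794.50).
#4 ($901): 50% coinsurance on $901 = $450.50. Cost to patient: $450.50. OOP to date $5,245.
#5 ($11,373): deductible met; 50% of $11,373 = $5,686.50. That would push OOP to $10,931.50, over the $7,100 cap, so patient pays $7,100 − $5,245 = $1,855.

$1,855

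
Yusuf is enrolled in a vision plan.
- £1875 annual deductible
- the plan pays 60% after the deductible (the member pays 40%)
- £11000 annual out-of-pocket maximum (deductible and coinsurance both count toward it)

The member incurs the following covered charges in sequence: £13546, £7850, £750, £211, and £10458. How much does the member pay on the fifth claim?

Claim 1 (£13546): deductible takes £1875, £11671 remains; 40% of £11671 = £4668.40. Member pays £6543.40; OOP now £6543.40.
Claim 2 (£7850): deductible met; 40% of £7850 = £3140. Cost to member: £3140. OOP to date £9683.40.
Claim 3 (£750): deductible already satisfied, so member's share is 40% × £750 = £300. Cost to member: £300. OOP to date £9983.40.
Claim 4 (£211): deductible already satisfied, so member's share is 40% × £211 = £84.40. Member owes £84.40 (running OOP £10067.80).
Claim 5 (£10458): deductible already satisfied, so member's share is 40% × £10458 = £4183.20. Adding that to £10067.80 gives £14251, past the £11000 cap; member pays only £11000 − £10067.80 = £932.20.

£932.20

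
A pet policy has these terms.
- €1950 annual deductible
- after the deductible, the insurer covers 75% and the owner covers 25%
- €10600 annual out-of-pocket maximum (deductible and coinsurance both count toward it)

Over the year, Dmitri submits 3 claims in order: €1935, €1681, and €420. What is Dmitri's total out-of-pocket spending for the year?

#1 (€1935): fully absorbed by the deductible. Cost to owner: €1935. OOP to date €1935.
#2 (€1681): €15 to deductible, leaving €1666; coinsurance €1666 × 25% = €416.50. Owner pays €431.50; OOP now €2366.50.
#3 (€420): 25% coinsurance on €420 = €105. Cost to owner: €105. OOP to date €2471.50.
Summing the owner's payments: €1935 + €431.50 + €105 = €2471.50.

€2471.50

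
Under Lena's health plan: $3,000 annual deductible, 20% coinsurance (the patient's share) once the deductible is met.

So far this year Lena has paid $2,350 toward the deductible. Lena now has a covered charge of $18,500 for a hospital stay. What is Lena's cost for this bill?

$4,220

$2,350 of the $3,000 deductible is already met, leaving $650.
After the $650 deductible portion, $18,500 − $650 = $17,850 is subject to coinsurance.
20% of $17,850 = $3,570 falls to the patient.
That puts the patient's cost at $650 + $3,570 = $4,220.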